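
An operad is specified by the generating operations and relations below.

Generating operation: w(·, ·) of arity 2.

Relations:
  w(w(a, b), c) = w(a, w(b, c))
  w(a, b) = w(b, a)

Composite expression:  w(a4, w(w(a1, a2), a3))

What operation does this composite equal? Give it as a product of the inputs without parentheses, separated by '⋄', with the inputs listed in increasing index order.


Any arrangement under w is one operation, so sort the a-inputs.
w(a1, a2) flattens to a1 ⋄ a2
w(w(a1, a2), a3) flattens to a1 ⋄ a2 ⋄ a3
w(a4, w(w(a1, a2), a3)) flattens to a4 ⋄ a1 ⋄ a2 ⋄ a3
the factors in increasing index order: a1 ⋄ a2 ⋄ a3 ⋄ a4

a1 ⋄ a2 ⋄ a3 ⋄ a4


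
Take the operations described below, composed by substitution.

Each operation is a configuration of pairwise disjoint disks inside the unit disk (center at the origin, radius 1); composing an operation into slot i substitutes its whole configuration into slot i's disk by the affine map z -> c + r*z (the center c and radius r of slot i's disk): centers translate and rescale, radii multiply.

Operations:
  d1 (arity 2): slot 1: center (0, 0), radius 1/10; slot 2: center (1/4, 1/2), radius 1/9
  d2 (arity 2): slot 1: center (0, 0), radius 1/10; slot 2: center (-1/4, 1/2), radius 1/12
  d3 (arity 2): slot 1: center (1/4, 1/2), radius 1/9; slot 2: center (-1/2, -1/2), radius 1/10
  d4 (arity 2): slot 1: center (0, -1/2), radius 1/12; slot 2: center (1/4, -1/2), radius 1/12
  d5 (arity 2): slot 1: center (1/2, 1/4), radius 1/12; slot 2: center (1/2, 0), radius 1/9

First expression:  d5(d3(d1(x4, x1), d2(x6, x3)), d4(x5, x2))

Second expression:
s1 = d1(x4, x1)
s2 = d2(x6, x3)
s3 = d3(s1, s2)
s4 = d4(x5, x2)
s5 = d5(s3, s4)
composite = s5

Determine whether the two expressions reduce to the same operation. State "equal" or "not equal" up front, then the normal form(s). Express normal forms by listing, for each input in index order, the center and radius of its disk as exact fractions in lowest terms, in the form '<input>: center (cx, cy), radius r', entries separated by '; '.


Normal form of the first expression: x1: center (113/216, 8/27), radius 1/972; x2: center (19/36, -1/18), radius 1/108; x3: center (73/160, 17/80), radius 1/1440; x4: center (25/48, 7/24), radius 1/1080; x5: center (1/2, -1/18), radius 1/108; x6: center (11/24, 5/24), radius 1/1200
Normal form of the second expression: x1: center (113/216, 8/27), radius 1/972; x2: center (19/36, -1/18), radius 1/108; x3: center (73/160, 17/80), radius 1/1440; x4: center (25/48, 7/24), radius 1/1080; x5: center (1/2, -1/18), radius 1/108; x6: center (11/24, 5/24), radius 1/1200
Identical normal forms: equal.

equal; the common form is x1: center (113/216, 8/27), radius 1/972; x2: center (19/36, -1/18), radius 1/108; x3: center (73/160, 17/80), radius 1/1440; x4: center (25/48, 7/24), radius 1/1080; x5: center (1/2, -1/18), radius 1/108; x6: center (11/24, 5/24), radius 1/1200


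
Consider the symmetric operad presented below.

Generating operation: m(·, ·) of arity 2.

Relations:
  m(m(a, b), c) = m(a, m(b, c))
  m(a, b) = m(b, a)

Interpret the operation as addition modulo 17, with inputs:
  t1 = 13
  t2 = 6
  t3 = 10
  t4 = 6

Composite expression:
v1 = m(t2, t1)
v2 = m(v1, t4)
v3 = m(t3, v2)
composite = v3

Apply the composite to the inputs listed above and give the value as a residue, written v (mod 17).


1 (mod 17)

m(t2, t1) = 2
m(m(t2, t1), t4) = 8
m(t3, m(m(t2, t1), t4)) = 1


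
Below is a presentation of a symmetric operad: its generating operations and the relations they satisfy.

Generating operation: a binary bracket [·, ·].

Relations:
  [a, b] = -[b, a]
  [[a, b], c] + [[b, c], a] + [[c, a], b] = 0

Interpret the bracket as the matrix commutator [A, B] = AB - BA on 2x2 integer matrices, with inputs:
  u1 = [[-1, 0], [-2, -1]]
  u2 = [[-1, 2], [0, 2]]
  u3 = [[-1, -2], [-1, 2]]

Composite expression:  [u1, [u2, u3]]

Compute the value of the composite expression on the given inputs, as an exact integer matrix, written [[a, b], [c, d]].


[[24, 0], [8, -24]]

[u2, u3] = [[-2, 12], [-3, 2]]
[u1, [u2, u3]] = [[24, 0], [8, -24]]


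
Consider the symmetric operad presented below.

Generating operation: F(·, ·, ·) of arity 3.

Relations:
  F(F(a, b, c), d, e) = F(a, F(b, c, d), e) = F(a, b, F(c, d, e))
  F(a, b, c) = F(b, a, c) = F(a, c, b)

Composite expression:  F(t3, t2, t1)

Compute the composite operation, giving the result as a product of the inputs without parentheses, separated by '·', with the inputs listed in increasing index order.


t1 · t2 · t3

Both nesting and order wash out for F; what remains is which t's occur.
F(t3, t2, t1) reduces to t3 · t2 · t1
rearranged into index order: t1 · t2 · t3


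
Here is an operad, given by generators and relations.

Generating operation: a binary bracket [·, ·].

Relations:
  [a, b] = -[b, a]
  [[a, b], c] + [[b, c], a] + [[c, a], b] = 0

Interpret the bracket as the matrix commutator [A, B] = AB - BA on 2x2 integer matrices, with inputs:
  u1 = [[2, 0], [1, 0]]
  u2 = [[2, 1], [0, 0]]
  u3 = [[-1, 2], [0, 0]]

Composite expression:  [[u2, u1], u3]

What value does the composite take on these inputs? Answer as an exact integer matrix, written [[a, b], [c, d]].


[[4, 2], [2, -4]]


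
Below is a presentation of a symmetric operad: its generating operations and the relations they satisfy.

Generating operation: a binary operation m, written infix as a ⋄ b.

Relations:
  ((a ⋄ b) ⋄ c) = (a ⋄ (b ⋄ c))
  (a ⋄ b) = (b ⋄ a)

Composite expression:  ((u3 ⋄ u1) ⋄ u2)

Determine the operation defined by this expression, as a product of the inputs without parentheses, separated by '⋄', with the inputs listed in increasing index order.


u1 ⋄ u2 ⋄ u3

Reordering under m is free, so list the u-inputs canonically.
(u3 ⋄ u1) unparenthesizes to u3 ⋄ u1
((u3 ⋄ u1) ⋄ u2) unparenthesizes to u3 ⋄ u1 ⋄ u2
reordering the factors by index: u1 ⋄ u2 ⋄ u3


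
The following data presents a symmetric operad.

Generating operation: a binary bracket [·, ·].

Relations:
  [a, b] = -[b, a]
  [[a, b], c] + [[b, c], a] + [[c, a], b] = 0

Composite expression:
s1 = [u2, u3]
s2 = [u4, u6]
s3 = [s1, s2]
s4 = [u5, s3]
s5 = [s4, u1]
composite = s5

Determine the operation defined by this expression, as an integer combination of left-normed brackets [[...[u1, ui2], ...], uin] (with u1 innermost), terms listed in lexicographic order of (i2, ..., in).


[[[[[u1, u2], u3], u4], u6], u5] - [[[[[u1, u2], u3], u6], u4], u5] - [[[[[u1, u3], u2], u4], u6], u5] + [[[[[u1, u3], u2], u6], u4], u5] - [[[[[u1, u4], u6], u2], u3], u5] + [[[[[u1, u4], u6], u3], u2], u5] - [[[[[u1, u5], u2], u3], u4], u6] + [[[[[u1, u5], u2], u3], u6], u4] + [[[[[u1, u5], u3], u2], u4], u6] - [[[[[u1, u5], u3], u2], u6], u4] + [[[[[u1, u5], u4], u6], u2], u3] - [[[[[u1, u5], u4], u6], u3], u2] - [[[[[u1, u5], u6], u4], u2], u3] + [[[[[u1, u5], u6], u4], u3], u2] + [[[[[u1, u6], u4], u2], u3], u5] - [[[[[u1, u6], u4], u3], u2], u5]


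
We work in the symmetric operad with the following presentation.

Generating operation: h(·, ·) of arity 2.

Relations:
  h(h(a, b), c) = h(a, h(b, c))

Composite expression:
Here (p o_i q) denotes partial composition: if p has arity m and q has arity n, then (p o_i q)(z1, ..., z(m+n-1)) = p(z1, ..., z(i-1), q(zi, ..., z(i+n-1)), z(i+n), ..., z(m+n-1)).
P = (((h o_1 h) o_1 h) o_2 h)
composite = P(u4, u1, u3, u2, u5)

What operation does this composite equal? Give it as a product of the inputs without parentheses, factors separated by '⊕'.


u4 ⊕ u1 ⊕ u3 ⊕ u2 ⊕ u5

Every regrouping of h is equal, so read the u-inputs in written order.
h(u1, u3) flattens to u1 ⊕ u3
h(u4, h(u1, u3)) flattens to u4 ⊕ u1 ⊕ u3
h(h(u4, h(u1, u3)), u2) flattens to u4 ⊕ u1 ⊕ u3 ⊕ u2
h(h(h(u4, h(u1, u3)), u2), u5) flattens to u4 ⊕ u1 ⊕ u3 ⊕ u2 ⊕ u5


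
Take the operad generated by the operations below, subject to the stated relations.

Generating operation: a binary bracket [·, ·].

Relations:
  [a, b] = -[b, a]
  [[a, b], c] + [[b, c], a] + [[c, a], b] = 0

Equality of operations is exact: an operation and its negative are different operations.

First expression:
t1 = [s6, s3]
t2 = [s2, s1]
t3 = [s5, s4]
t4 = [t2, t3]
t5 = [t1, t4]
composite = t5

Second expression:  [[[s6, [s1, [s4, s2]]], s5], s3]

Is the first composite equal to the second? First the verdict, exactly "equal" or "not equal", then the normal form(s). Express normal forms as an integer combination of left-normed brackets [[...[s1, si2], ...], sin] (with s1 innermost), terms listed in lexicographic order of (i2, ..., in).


not equal; first: [[[[[s1, s2], s4], s5], s3], s6] - [[[[[s1, s2], s4], s5], s6], s3] - [[[[[s1, s2], s5], s4], s3], s6] + [[[[[s1, s2], s5], s4], s6], s3]; second: [[[[[s1, s2], s4], s6], s5], s3] - [[[[[s1, s4], s2], s6], s5], s3]

The first expression reduces to [[[[[s1, s2], s4], s5], s3], s6] - [[[[[s1, s2], s4], s5], s6], s3] - [[[[[s1, s2], s5], s4], s3], s6] + [[[[[s1, s2], s5], s4], s6], s3]
The second expression reduces to [[[[[s1, s2], s4], s6], s5], s3] - [[[[[s1, s4], s2], s6], s5], s3]
The forms do not match — not equal.


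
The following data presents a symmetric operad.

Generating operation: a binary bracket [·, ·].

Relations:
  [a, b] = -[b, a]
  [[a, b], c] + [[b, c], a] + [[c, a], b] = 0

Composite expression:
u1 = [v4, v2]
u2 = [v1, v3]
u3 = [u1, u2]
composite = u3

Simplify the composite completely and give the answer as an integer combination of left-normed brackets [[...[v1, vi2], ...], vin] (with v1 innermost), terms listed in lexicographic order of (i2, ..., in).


[[[v1, v3], v2], v4] - [[[v1, v3], v4], v2]

In the tensor algebra, words opening v1 carry the v1-anchored form.
Composite bracket: [[v4, v2], [v1, v3]]
Each bracket splits as ab - ba, giving 8 signed words (2^3 = 8).
Words beginning with v1 determine it all:
  the word v1v3v2v4 carries sign +1 and contributes +[[[v1, v3], v2], v4]
  the word v1v3v4v2 carries sign -1 and contributes -[[[v1, v3], v4], v2]


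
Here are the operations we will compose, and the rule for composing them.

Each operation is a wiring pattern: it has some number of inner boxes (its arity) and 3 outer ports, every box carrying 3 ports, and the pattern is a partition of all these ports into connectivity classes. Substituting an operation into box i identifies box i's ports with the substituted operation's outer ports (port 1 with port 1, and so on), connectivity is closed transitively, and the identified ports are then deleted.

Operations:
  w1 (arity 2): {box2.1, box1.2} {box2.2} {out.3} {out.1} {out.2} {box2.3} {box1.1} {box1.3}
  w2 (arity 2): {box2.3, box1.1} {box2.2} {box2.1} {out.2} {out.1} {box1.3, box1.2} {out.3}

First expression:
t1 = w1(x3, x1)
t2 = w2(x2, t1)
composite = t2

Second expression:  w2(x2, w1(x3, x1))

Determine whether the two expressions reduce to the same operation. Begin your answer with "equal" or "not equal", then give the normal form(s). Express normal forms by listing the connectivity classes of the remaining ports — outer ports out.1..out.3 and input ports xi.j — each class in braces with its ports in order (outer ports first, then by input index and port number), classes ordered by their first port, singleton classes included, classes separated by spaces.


equal; both compose to {out.1} {out.2} {out.3} {x1.1, x3.2} {x1.2} {x1.3} {x2.1} {x2.2, x2.3} {x3.1} {x3.3}


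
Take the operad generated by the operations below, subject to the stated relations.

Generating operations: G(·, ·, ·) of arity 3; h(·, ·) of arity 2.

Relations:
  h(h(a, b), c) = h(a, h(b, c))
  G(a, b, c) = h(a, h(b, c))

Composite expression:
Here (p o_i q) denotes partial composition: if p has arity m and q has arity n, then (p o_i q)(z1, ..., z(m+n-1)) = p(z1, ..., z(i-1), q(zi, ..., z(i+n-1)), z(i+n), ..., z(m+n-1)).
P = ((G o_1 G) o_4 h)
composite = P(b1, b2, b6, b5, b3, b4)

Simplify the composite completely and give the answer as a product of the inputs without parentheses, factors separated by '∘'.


b1 ∘ b2 ∘ b6 ∘ b5 ∘ b3 ∘ b4

Associativity of G dissolves the nesting; only the b-input order survives.
G(b1, b2, b6) unparenthesizes to b1 ∘ b2 ∘ b6
h(b5, b3) unparenthesizes to b5 ∘ b3
G(G(b1, b2, b6), h(b5, b3), b4) unparenthesizes to b1 ∘ b2 ∘ b6 ∘ b5 ∘ b3 ∘ b4


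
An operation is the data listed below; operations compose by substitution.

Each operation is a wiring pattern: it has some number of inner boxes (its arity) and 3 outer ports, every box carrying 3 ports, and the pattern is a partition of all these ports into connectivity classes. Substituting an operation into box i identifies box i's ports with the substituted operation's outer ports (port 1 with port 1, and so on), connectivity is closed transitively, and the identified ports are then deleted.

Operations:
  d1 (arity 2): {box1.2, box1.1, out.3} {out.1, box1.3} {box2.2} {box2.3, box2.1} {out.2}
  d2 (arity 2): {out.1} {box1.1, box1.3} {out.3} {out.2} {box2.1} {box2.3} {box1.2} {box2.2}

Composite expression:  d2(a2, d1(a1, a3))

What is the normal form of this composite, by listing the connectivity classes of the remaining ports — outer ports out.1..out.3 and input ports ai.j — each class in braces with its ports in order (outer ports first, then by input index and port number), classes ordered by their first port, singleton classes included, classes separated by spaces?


{out.1} {out.2} {out.3} {a1.1, a1.2} {a1.3} {a2.1, a2.3} {a2.2} {a3.1, a3.3} {a3.2}

Reachability decides: close wires over d2-identified ports.
the subtree at d1 composes to {out.1, a1.3} {out.2} {out.3, a1.1, a1.2} {a3.1, a3.3} {a3.2} on (a1, a3); out.j = own outer ports
the subtree at d2 composes to {out.1} {out.2} {out.3} {a1.1, a1.2} {a1.3} {a2.1, a2.3} {a2.2} {a3.1, a3.3} {a3.2} on (a2, a1, a3); out.j = own outer ports


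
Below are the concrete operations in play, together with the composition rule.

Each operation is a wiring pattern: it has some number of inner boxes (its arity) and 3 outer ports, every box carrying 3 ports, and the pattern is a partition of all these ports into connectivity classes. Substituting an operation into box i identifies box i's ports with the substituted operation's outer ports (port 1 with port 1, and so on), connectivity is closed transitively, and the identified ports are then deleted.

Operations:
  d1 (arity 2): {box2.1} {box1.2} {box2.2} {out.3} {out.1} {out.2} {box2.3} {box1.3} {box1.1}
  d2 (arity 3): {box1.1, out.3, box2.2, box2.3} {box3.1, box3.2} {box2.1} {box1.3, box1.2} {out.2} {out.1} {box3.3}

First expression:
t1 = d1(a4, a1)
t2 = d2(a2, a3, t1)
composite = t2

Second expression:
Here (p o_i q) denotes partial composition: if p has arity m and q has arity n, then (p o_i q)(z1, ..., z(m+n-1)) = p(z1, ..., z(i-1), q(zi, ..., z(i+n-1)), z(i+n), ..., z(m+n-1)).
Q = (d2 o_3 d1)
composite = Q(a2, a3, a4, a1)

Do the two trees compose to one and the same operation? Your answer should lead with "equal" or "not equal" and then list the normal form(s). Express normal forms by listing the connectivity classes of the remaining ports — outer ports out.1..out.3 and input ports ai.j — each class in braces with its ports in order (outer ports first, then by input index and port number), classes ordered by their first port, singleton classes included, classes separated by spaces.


The first composite normalizes to {out.1} {out.2} {out.3, a2.1, a3.2, a3.3} {a1.1} {a1.2} {a1.3} {a2.2, a2.3} {a3.1} {a4.1} {a4.2} {a4.3}
The second composite normalizes to {out.1} {out.2} {out.3, a2.1, a3.2, a3.3} {a1.1} {a1.2} {a1.3} {a2.2, a2.3} {a3.1} {a4.1} {a4.2} {a4.3}
The forms coincide; equal.

equal; the common form is {out.1} {out.2} {out.3, a2.1, a3.2, a3.3} {a1.1} {a1.2} {a1.3} {a2.2, a2.3} {a3.1} {a4.1} {a4.2} {a4.3}


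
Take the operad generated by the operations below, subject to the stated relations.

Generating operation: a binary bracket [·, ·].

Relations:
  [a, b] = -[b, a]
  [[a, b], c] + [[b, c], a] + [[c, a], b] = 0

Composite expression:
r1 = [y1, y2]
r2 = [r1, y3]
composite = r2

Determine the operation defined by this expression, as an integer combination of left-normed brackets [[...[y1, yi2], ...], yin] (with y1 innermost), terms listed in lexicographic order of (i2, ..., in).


[[y1, y2], y3]

A multilinear Lie element is pinned by y1-initial words (y1 innermost).
Composite bracket: [[y1, y2], y3]
Under [a, b] = ab - ba we get 4 signed associative words (2^2 = 4).
The y1-initial words carry the normal form:
  the word y1y2y3 carries sign +1 and contributes +[[y1, y2], y3]


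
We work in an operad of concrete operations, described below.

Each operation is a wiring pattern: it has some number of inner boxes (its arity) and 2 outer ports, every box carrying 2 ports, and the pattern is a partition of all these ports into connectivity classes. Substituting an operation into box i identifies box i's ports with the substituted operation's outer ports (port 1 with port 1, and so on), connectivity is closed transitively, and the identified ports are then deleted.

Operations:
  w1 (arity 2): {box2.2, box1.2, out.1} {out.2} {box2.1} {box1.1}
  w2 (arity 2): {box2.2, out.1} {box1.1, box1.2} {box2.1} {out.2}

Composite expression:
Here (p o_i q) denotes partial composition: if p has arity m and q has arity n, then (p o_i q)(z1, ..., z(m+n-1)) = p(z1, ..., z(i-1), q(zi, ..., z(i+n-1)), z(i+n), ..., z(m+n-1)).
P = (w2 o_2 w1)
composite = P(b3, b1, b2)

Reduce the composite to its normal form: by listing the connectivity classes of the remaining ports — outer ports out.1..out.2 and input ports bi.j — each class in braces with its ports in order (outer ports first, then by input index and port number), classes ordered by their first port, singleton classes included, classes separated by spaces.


{out.1} {out.2} {b1.1} {b1.2, b2.2} {b2.1} {b3.1, b3.2}

Reachability decides: close wires over w2-identified ports.
w1 over (b1, b2) gives {out.1, b1.2, b2.2} {out.2} {b1.1} {b2.1}, out.j being that stage's outer ports
w2 over (b3, b1, b2) gives {out.1} {out.2} {b1.1} {b1.2, b2.2} {b2.1} {b3.1, b3.2}, out.j being that stage's outer ports


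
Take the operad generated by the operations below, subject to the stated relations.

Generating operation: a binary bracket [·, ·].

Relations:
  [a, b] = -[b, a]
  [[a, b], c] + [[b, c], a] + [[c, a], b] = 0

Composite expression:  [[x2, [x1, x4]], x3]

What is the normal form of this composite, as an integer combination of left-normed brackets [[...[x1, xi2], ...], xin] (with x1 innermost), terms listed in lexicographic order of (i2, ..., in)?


-[[[x1, x4], x2], x3]

Antisymmetry and Jacobi reduce to x1-anchored left-normed brackets.
Composite bracket: [[x2, [x1, x4]], x3]
The bracket unfolds into 8 signed words via [a, b] = ab - ba (2^3 = 8).
Coefficients come from the x1-initial words:
  sign of x1x4x2x3 is -1, so it contributes -[[[x1, x4], x2], x3]


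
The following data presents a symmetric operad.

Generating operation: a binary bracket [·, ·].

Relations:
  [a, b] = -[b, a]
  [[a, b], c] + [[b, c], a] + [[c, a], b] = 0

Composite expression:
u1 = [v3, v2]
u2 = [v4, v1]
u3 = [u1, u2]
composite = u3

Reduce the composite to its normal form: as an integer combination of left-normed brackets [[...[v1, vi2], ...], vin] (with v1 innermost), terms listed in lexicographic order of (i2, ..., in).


-[[[v1, v4], v2], v3] + [[[v1, v4], v3], v2]

Expand each bracket as ab - ba; the v1-initial words give the coefficients.
Composite bracket: [[v3, v2], [v4, v1]]
Under [a, b] = ab - ba we get 8 signed associative words (2^3 = 8).
Keep just the words that open with v1:
  sign of v1v4v2v3 is -1, so it contributes -[[[v1, v4], v2], v3]
  sign of v1v4v3v2 is +1, so it contributes +[[[v1, v4], v3], v2]


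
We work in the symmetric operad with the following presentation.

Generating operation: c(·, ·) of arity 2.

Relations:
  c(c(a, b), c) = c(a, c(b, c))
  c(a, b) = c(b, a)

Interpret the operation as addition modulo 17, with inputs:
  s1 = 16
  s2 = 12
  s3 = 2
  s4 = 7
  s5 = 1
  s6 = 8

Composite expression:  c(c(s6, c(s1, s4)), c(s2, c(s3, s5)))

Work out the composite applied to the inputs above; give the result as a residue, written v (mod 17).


12 (mod 17)

c(s1, s4) = 6
c(s6, c(s1, s4)) = 14
c(s3, s5) = 3
c(s2, c(s3, s5)) = 15
c(c(s6, c(s1, s4)), c(s2, c(s3, s5))) = 12


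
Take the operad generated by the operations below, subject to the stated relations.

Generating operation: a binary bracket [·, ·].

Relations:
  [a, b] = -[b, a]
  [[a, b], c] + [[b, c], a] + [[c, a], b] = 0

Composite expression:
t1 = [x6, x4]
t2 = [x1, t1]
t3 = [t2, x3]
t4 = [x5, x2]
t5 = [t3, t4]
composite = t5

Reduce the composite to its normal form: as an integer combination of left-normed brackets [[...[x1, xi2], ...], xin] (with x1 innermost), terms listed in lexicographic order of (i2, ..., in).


[[[[[x1, x4], x6], x3], x2], x5] - [[[[[x1, x4], x6], x3], x5], x2] - [[[[[x1, x6], x4], x3], x2], x5] + [[[[[x1, x6], x4], x3], x5], x2]


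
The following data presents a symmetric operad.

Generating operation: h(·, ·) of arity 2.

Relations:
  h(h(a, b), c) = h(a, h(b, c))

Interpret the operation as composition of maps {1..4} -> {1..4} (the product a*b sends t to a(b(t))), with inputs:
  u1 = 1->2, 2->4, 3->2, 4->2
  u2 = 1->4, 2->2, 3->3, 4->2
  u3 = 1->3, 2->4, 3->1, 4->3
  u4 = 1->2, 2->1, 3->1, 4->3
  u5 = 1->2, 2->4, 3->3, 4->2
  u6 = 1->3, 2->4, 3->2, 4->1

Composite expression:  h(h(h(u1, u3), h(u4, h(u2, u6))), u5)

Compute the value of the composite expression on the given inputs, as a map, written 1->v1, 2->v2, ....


1->2, 2->2, 3->2, 4->2

h(u1, u3) = 1->2, 2->2, 3->2, 4->2
h(u2, u6) = 1->3, 2->2, 3->2, 4->4
h(u4, h(u2, u6)) = 1->1, 2->1, 3->1, 4->3
h(h(u1, u3), h(u4, h(u2, u6))) = 1->2, 2->2, 3->2, 4->2
h(h(h(u1, u3), h(u4, h(u2, u6))), u5) = 1->2, 2->2, 3->2, 4->2


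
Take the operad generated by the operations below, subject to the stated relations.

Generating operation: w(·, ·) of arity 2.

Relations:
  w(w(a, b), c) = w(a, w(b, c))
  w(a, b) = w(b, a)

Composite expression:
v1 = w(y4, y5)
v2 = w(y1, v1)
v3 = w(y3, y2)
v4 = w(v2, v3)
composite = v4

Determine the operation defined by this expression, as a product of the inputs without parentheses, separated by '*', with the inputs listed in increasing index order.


Shape and order are irrelevant to w; the y-input set decides.
w(y4, y5) spells out as y4 * y5
w(y1, w(y4, y5)) spells out as y1 * y4 * y5
w(y3, y2) spells out as y3 * y2
w(w(y1, w(y4, y5)), w(y3, y2)) spells out as y1 * y4 * y5 * y3 * y2
rearranged into index order: y1 * y2 * y3 * y4 * y5

y1 * y2 * y3 * y4 * y5


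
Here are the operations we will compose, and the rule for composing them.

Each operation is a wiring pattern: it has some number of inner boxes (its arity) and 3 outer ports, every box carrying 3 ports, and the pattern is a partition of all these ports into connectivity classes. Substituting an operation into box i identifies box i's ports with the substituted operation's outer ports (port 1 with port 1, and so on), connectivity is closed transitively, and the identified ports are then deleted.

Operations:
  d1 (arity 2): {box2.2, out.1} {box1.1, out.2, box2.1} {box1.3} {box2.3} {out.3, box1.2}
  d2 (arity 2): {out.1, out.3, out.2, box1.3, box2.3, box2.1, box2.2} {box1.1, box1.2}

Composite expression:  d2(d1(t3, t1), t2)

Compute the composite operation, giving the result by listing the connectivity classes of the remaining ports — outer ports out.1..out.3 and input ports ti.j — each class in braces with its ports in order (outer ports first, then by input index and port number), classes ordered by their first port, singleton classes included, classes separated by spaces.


{out.1, out.2, out.3, t2.1, t2.2, t2.3, t3.2} {t1.1, t1.2, t3.1} {t1.3} {t3.3}

Substituting into d2 glues patterns; closure does the rest.
stage d1: inputs (t3, t1), connectivity {out.1, t1.2} {out.2, t1.1, t3.1} {out.3, t3.2} {t1.3} {t3.3}, out.j its boundary
stage d2: inputs (t3, t1, t2), connectivity {out.1, out.2, out.3, t2.1, t2.2, t2.3, t3.2} {t1.1, t1.2, t3.1} {t1.3} {t3.3}, out.j its boundary


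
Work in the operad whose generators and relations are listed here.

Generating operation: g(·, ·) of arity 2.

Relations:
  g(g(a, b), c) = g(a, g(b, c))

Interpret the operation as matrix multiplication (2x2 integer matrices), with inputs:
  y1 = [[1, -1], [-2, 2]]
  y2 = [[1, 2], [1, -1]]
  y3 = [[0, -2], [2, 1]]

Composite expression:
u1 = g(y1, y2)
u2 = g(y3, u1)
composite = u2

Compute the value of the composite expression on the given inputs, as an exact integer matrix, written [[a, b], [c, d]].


g(y1, y2) = [[0, 3], [0, -6]]
g(y3, g(y1, y2)) = [[0, 12], [0, 0]]

[[0, 12], [0, 0]]


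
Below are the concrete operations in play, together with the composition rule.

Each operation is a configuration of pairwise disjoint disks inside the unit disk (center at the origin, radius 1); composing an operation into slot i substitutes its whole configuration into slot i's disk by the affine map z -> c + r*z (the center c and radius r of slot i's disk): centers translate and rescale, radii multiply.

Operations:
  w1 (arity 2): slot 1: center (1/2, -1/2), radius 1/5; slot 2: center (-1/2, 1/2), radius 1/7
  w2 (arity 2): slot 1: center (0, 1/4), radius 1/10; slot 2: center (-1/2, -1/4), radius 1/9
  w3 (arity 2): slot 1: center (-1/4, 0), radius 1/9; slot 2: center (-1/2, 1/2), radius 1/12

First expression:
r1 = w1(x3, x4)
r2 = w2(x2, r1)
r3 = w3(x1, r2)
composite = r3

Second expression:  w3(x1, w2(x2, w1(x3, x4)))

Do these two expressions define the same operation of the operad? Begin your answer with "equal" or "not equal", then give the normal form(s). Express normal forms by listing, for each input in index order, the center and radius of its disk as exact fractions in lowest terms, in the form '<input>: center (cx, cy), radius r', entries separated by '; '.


equal; the common form is x1: center (-1/4, 0), radius 1/9; x2: center (-1/2, 25/48), radius 1/120; x3: center (-29/54, 205/432), radius 1/540; x4: center (-59/108, 209/432), radius 1/756


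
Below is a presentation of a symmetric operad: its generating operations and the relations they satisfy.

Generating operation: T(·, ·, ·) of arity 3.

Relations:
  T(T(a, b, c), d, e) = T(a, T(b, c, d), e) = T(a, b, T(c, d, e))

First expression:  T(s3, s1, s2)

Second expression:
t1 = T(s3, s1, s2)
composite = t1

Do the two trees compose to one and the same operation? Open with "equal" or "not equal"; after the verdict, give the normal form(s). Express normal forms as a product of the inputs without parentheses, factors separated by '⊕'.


equal — both sides give s3 ⊕ s1 ⊕ s2

Normal form of the first expression: s3 ⊕ s1 ⊕ s2
Normal form of the second expression: s3 ⊕ s1 ⊕ s2
One common form — equal.


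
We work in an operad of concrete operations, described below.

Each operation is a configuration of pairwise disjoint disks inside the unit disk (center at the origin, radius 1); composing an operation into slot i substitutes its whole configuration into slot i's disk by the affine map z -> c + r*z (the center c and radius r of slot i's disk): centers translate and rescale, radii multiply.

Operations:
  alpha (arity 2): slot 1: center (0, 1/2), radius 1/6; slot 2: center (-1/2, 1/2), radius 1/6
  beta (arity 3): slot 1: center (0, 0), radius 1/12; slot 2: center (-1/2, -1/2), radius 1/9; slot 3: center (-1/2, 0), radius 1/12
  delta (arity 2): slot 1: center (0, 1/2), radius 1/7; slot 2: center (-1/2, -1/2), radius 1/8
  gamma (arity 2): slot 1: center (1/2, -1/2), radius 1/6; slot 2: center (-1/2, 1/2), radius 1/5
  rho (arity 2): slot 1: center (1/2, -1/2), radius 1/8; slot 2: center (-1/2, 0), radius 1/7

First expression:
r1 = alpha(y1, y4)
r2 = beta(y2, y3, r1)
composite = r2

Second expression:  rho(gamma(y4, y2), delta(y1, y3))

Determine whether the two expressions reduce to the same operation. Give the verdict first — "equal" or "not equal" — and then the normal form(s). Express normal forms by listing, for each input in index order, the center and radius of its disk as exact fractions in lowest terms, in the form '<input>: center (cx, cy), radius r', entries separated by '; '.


not equal — first y1: center (-1/2, 1/24), radius 1/72; y2: center (0, 0), radius 1/12; y3: center (-1/2, -1/2), radius 1/9; y4: center (-13/24, 1/24), radius 1/72, second y1: center (-1/2, 1/14), radius 1/49; y2: center (7/16, -7/16), radius 1/40; y3: center (-4/7, -1/14), radius 1/56; y4: center (9/16, -9/16), radius 1/48

The first composite normalizes to y1: center (-1/2, 1/24), radius 1/72; y2: center (0, 0), radius 1/12; y3: center (-1/2, -1/2), radius 1/9; y4: center (-13/24, 1/24), radius 1/72
The second composite normalizes to y1: center (-1/2, 1/14), radius 1/49; y2: center (7/16, -7/16), radius 1/40; y3: center (-4/7, -1/14), radius 1/56; y4: center (9/16, -9/16), radius 1/48
No match — not equal.


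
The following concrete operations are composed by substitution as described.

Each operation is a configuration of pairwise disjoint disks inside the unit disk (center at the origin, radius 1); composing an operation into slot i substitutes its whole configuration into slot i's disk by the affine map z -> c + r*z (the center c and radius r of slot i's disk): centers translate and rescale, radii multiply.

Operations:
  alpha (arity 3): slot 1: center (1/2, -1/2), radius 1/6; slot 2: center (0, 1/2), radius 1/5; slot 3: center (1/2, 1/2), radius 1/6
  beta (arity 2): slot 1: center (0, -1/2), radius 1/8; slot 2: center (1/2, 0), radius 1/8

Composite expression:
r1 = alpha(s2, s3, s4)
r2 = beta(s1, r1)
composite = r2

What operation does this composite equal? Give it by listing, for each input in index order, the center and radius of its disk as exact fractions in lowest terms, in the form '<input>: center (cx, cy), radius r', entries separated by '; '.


Only the slot chain above each s matters under beta; compose those maps.
input s1: applying the 1 nested substitution gives center (0, -1/2), radius 1/8
input s2: applying the 2 nested substitutions gives center (9/16, -1/16), radius 1/48
input s3: applying the 2 nested substitutions gives center (1/2, 1/16), radius 1/40
input s4: applying the 2 nested substitutions gives center (9/16, 1/16), radius 1/48

s1: center (0, -1/2), radius 1/8; s2: center (9/16, -1/16), radius 1/48; s3: center (1/2, 1/16), radius 1/40; s4: center (9/16, 1/16), radius 1/48


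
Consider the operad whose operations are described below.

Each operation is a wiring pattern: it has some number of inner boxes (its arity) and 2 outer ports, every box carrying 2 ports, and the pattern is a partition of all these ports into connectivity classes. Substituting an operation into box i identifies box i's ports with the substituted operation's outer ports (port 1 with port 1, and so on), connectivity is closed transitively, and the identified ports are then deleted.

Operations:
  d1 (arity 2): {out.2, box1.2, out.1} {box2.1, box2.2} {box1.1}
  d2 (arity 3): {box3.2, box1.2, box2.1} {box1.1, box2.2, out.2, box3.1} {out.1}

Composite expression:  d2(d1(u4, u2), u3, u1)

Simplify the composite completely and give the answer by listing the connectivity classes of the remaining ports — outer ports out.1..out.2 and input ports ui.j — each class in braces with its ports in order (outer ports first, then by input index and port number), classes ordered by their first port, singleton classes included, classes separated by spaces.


{out.1} {out.2, u1.1, u1.2, u3.1, u3.2, u4.2} {u2.1, u2.2} {u4.1}

Substituting into d2 glues patterns; closure does the rest.
after d1, the pattern on (u4, u2) reads {out.1, out.2, u4.2} {u2.1, u2.2} {u4.1} (out.j = its outer ports)
after d2, the pattern on (u4, u2, u3, u1) reads {out.1} {out.2, u1.1, u1.2, u3.1, u3.2, u4.2} {u2.1, u2.2} {u4.1} (out.j = its outer ports)


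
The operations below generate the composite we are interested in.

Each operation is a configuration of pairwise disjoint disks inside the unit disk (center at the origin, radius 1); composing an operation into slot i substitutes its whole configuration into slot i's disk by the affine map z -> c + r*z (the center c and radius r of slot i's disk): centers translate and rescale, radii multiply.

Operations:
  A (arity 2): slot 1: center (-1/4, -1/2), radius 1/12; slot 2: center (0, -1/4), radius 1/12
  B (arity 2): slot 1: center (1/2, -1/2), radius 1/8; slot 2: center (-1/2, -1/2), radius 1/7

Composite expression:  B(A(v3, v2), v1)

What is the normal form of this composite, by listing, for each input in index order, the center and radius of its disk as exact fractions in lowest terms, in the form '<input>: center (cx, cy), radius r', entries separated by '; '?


Only the slot chain above each v matters under B; compose those maps.
for v3, the 2-step affine chain lands on center (15/32, -9/16), radius 1/96
for v2, the 2-step affine chain lands on center (1/2, -17/32), radius 1/96
for v1, the 1-step affine chain lands on center (-1/2, -1/2), radius 1/7

v1: center (-1/2, -1/2), radius 1/7; v2: center (1/2, -17/32), radius 1/96; v3: center (15/32, -9/16), radius 1/96


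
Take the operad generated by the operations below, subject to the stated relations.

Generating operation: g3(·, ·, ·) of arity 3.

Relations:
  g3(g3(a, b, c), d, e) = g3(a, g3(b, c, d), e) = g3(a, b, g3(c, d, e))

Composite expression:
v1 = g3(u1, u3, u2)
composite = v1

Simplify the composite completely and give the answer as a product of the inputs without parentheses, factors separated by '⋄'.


u1 ⋄ u3 ⋄ u2

Every regrouping of g3 is equal, so read the u-inputs in written order.
g3(u1, u3, u2) flattens to u1 ⋄ u3 ⋄ u2


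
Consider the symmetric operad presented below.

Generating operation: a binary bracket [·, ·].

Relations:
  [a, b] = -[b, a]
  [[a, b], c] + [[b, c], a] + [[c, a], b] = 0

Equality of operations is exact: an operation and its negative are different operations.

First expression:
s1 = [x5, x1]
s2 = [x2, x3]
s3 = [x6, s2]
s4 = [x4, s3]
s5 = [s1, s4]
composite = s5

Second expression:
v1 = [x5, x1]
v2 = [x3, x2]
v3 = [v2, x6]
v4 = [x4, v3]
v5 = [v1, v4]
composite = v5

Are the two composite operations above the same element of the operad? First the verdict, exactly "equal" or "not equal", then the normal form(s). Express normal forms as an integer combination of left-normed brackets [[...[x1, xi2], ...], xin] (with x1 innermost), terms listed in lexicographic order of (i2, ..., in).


equal; both compose to -[[[[[x1, x5], x2], x3], x6], x4] + [[[[[x1, x5], x3], x2], x6], x4] + [[[[[x1, x5], x4], x2], x3], x6] - [[[[[x1, x5], x4], x3], x2], x6] - [[[[[x1, x5], x4], x6], x2], x3] + [[[[[x1, x5], x4], x6], x3], x2] + [[[[[x1, x5], x6], x2], x3], x4] - [[[[[x1, x5], x6], x3], x2], x4]


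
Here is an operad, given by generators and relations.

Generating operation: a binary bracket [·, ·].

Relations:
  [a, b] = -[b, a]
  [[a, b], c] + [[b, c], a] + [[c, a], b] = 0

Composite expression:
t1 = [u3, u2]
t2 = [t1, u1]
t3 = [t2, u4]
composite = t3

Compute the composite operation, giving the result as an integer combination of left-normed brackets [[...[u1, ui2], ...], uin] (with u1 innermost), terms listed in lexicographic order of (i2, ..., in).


[[[u1, u2], u3], u4] - [[[u1, u3], u2], u4]


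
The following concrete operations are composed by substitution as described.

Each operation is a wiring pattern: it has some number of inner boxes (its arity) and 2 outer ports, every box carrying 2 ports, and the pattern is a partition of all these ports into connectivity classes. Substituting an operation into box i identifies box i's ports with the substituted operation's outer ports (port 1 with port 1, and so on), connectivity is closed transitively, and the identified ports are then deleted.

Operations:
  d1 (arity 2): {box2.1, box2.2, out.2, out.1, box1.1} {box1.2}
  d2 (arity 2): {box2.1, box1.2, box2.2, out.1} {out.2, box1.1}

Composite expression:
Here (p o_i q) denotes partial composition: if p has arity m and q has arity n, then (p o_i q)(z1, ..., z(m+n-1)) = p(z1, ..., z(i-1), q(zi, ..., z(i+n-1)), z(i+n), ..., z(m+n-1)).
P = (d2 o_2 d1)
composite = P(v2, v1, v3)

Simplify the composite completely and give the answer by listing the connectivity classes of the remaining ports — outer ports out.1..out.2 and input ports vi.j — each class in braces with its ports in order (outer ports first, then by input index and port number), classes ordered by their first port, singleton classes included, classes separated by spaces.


{out.1, v1.1, v2.2, v3.1, v3.2} {out.2, v2.1} {v1.2}

Reachability decides: close wires over d2-identified ports.
composing d1 on (v1, v3), with out.j its own outer ports: {out.1, out.2, v1.1, v3.1, v3.2} {v1.2}
composing d2 on (v2, v1, v3), with out.j its own outer ports: {out.1, v1.1, v2.2, v3.1, v3.2} {out.2, v2.1} {v1.2}


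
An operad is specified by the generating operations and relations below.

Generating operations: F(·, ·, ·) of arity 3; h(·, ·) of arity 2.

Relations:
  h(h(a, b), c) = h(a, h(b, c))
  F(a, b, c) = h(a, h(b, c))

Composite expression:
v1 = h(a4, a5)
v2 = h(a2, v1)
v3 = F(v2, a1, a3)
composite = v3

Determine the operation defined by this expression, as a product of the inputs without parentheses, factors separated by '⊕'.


Key point: F is associative — brackets drop, the a-order remains.
h(a4, a5) reduces to a4 ⊕ a5
h(a2, h(a4, a5)) reduces to a2 ⊕ a4 ⊕ a5
F(h(a2, h(a4, a5)), a1, a3) reduces to a2 ⊕ a4 ⊕ a5 ⊕ a1 ⊕ a3

a2 ⊕ a4 ⊕ a5 ⊕ a1 ⊕ a3


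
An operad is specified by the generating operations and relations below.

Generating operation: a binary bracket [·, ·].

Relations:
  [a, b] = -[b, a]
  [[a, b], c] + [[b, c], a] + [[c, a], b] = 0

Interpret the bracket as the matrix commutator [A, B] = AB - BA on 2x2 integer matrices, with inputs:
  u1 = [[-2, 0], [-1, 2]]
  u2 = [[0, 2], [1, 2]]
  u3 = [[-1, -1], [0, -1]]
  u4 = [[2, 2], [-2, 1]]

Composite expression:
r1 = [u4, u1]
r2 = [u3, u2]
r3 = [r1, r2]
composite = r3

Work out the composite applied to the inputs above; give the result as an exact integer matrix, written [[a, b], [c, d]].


[u4, u1] = [[-2, 8], [9, 2]]
[u3, u2] = [[-1, -2], [0, 1]]
[[u4, u1], [u3, u2]] = [[18, 24], [-18, -18]]

[[18, 24], [-18, -18]]


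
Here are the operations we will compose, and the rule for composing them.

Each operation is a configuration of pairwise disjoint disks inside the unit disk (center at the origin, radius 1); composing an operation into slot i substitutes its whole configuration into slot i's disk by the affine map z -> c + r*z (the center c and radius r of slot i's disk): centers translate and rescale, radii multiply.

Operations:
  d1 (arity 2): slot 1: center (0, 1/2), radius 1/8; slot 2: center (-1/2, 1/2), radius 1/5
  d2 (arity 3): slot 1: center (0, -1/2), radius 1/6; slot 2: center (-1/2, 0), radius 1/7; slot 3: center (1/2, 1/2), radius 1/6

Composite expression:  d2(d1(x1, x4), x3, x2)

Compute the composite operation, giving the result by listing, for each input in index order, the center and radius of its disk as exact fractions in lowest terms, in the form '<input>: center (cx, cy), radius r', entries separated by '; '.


x1: center (0, -5/12), radius 1/48; x2: center (1/2, 1/2), radius 1/6; x3: center (-1/2, 0), radius 1/7; x4: center (-1/12, -5/12), radius 1/30

Follow each x-input down from d2: c' goes to c + r*c', radius to r*r'.
input x1: composing its 2 substitution steps yields center (0, -5/12), radius 1/48
input x4: composing its 2 substitution steps yields center (-1/12, -5/12), radius 1/30
input x3: composing its 1 substitution step yields center (-1/2, 0), radius 1/7
input x2: composing its 1 substitution step yields center (1/2, 1/2), radius 1/6


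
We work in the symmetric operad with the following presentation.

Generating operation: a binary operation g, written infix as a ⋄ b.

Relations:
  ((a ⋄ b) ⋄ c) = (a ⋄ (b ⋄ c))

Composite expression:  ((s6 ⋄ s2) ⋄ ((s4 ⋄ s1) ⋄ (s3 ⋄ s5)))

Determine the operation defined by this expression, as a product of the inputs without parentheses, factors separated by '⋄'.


Key point: g is associative — brackets drop, the s-order remains.
(s6 ⋄ s2) unparenthesizes to s6 ⋄ s2
(s4 ⋄ s1) unparenthesizes to s4 ⋄ s1
(s3 ⋄ s5) unparenthesizes to s3 ⋄ s5
((s4 ⋄ s1) ⋄ (s3 ⋄ s5)) unparenthesizes to s4 ⋄ s1 ⋄ s3 ⋄ s5
((s6 ⋄ s2) ⋄ ((s4 ⋄ s1) ⋄ (s3 ⋄ s5))) unparenthesizes to s6 ⋄ s2 ⋄ s4 ⋄ s1 ⋄ s3 ⋄ s5

s6 ⋄ s2 ⋄ s4 ⋄ s1 ⋄ s3 ⋄ s5
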